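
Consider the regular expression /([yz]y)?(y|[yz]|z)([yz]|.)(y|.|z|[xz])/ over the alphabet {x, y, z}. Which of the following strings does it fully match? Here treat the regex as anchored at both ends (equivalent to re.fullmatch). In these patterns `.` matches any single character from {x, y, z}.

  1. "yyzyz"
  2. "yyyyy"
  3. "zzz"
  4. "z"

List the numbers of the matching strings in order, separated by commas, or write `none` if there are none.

1, 2, 3

1 → match
2 → match
3 → match
4 → no match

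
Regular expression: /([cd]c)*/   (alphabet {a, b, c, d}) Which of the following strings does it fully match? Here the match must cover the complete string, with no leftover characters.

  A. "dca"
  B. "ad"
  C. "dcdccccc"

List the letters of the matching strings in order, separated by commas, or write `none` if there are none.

A → no match
B → no match
C → match

C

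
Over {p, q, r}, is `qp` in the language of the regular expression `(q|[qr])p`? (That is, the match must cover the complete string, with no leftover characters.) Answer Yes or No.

Yes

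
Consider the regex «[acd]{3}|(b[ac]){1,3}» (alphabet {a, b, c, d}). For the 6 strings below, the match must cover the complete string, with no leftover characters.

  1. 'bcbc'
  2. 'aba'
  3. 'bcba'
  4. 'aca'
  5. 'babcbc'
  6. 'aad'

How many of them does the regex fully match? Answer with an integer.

5

1. 'bcbc' → match
2. 'aba' → no match
3. 'bcba' → match
4. 'aca' → match
5. 'babcbc' → match
6. 'aad' → match
Total matched: 5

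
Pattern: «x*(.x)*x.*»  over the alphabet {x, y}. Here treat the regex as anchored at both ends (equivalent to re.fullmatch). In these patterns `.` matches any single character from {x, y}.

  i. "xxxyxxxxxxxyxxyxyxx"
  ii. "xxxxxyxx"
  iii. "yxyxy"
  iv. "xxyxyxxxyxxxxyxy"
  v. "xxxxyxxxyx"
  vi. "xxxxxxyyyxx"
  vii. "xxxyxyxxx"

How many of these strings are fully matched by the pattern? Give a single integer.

6

i → match
ii → match
iii → no match
iv → match
v → match
vi → match
vii → match
Total matched: 6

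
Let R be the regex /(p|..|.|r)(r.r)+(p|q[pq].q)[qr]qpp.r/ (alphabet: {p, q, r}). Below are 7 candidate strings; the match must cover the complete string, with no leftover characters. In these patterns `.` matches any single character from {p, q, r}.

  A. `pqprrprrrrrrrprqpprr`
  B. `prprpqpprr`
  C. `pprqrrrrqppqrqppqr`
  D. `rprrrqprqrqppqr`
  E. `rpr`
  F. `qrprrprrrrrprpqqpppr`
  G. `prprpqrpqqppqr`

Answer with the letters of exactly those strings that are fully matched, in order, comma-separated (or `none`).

C, D, F

A → no match
B. `prprpqpprr` → no match
C → match
D → match
E. `rpr` → no match
F → match
G → no match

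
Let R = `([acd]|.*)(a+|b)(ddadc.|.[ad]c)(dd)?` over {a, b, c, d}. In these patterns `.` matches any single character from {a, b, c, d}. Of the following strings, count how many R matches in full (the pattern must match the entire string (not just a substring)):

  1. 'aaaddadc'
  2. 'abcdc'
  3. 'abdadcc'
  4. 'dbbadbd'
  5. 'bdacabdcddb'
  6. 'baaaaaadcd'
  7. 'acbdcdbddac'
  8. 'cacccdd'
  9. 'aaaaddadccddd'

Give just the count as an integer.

1 → no match
2 → match
3 → no match
4 → no match
5 → no match
6 → no match
7 → no match
8 → no match
9 → no match
Total matched: 1

1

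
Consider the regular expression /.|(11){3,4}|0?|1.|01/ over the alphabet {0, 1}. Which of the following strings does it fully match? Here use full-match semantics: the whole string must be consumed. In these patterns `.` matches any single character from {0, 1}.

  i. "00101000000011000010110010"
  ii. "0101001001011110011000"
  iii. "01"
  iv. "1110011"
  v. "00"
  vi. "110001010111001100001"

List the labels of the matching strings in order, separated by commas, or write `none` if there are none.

iii

i → no match
ii → no match
iii. "01" → match
iv. "1110011" → no match
v. "00" → no match
vi → no match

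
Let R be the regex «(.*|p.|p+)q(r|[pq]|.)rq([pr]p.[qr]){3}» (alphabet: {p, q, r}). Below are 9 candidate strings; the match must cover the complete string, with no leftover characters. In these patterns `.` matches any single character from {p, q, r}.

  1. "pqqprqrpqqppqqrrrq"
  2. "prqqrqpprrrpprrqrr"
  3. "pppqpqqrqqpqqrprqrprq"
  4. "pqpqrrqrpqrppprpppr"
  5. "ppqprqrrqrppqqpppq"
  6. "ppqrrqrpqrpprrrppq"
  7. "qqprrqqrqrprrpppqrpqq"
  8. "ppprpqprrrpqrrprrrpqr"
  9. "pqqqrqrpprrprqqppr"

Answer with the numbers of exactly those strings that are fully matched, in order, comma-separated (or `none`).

1 → no match
2 → no match
3 → no match
4 → match
5 → no match
6 → match
7 → match
8 → no match
9 → no match

4, 6, 7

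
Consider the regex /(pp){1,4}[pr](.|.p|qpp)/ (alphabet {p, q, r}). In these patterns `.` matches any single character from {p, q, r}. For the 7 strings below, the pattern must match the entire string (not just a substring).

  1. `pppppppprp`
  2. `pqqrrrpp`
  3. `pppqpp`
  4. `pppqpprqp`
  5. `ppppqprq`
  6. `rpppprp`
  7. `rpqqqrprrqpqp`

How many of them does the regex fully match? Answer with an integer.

2

1. `pppppppprp` → match
2. `pqqrrrpp` → no match — must start with `pp`
3. `pppqpp` → match
4. `pppqpprqp` → no match
5. `ppppqprq` → no match
6. `rpppprp` → no match — must start with `pp`
7 → no match — must start with `pp`
Total matched: 2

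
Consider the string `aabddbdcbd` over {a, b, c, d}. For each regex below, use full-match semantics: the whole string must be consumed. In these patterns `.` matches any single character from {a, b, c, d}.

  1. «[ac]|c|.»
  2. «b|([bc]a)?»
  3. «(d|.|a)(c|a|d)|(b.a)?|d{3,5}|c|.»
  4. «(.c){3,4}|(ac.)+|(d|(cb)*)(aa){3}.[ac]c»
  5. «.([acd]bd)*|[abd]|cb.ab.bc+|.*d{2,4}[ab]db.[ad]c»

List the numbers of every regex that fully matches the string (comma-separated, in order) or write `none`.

1 → no match
2 → no match
3 → no match
4 → no match
5 → match

5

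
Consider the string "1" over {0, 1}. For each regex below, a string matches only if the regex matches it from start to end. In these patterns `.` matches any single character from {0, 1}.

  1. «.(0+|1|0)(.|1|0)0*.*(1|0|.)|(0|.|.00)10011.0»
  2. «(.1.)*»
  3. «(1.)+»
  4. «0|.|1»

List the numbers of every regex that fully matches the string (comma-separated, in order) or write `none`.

1 → no match
2 → no match
3 → no match
4 → match

4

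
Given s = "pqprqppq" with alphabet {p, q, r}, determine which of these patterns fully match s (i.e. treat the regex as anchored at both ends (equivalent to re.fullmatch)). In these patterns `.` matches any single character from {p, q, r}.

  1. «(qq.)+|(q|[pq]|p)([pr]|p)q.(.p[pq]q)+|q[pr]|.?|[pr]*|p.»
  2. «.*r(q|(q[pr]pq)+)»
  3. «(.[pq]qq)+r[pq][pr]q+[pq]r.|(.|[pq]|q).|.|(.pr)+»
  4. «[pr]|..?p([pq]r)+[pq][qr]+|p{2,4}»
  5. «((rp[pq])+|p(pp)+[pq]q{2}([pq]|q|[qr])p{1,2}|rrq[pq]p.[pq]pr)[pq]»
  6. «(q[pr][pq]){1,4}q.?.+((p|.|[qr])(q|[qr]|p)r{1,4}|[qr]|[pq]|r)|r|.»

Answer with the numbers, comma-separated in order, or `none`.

1 → no match
2 → match
3 → no match
4 → no match
5 → no match
6 → no match

2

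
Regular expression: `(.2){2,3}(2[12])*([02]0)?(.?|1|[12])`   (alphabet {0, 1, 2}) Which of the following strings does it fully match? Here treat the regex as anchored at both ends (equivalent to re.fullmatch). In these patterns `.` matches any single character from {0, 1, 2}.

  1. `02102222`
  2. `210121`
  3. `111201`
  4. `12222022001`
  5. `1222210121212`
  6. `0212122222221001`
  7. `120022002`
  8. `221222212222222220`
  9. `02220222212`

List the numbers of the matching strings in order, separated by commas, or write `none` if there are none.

1 → no match
2 → no match
3 → no match
4 → no match
5 → no match
6 → no match
7 → no match
8 → match
9 → match

8, 9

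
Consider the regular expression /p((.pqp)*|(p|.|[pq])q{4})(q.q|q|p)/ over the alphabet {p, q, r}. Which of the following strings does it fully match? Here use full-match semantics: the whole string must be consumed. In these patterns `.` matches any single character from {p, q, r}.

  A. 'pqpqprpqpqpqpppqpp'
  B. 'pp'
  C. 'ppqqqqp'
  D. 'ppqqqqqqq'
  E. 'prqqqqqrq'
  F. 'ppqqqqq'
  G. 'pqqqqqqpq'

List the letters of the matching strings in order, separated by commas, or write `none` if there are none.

A → match
B → match
C → match
D → match
E → match
F → match
G → match

A, B, C, D, E, F, G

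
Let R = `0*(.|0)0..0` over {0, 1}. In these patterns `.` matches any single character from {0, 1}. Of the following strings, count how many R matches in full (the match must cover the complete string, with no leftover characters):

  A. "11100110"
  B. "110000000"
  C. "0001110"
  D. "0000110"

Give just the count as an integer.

A → no match
B → no match
C → no match
D → match
Total matched: 1

1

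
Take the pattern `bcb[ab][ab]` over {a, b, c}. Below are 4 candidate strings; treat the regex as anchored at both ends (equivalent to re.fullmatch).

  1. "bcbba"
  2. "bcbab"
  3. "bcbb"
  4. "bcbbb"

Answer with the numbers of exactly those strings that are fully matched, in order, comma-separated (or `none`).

1, 2, 4

1. "bcbba" → match
2. "bcbab" → match
3. "bcbb" → no match
4. "bcbbb" → match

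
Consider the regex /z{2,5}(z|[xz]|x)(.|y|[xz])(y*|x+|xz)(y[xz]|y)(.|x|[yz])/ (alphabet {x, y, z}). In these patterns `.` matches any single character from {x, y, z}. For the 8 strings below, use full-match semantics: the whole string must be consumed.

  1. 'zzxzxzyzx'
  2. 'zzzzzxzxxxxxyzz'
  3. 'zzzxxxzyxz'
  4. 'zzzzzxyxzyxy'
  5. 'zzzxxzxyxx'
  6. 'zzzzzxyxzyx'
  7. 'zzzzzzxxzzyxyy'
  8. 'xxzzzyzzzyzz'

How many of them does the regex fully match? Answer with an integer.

5

1. 'zzxzxzyzx' → match
2 → match
3. 'zzzxxxzyxz' → match
4. 'zzzzzxyxzyxy' → match
5. 'zzzxxzxyxx' → no match
6. 'zzzzzxyxzyx' → match
7 → no match
8. 'xxzzzyzzzyzz' → no match — must start with 'z'
Total matched: 5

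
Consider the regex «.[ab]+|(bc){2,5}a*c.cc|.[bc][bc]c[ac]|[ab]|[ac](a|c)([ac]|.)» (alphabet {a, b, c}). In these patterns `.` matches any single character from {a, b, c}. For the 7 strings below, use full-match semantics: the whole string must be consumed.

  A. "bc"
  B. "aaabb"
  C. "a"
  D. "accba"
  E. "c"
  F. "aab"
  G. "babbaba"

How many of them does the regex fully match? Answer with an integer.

A → no match
B → match
C → match
D → no match
E → no match
F → match
G → match
Total matched: 4

4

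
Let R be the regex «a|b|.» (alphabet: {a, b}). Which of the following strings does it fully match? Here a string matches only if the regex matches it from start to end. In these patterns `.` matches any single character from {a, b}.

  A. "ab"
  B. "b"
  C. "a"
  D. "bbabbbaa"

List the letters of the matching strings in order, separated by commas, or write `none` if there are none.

A → no match
B → match
C → match
D → no match

B, C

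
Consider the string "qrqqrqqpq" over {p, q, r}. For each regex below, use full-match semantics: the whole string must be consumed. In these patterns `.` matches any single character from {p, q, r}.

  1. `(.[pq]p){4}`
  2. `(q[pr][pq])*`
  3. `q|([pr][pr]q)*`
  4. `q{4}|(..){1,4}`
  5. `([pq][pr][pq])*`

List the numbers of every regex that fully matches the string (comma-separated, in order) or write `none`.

2, 5

1 → no match — must end with "p"
2 → match
3 → no match
4 → no match
5 → match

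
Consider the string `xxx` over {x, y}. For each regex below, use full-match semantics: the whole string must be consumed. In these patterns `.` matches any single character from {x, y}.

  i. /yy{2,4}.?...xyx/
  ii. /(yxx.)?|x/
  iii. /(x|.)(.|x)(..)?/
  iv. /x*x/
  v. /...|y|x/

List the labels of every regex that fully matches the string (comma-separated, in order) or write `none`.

i → no match — must start with `yy`
ii → no match
iii → no match
iv → match
v → match

iv, v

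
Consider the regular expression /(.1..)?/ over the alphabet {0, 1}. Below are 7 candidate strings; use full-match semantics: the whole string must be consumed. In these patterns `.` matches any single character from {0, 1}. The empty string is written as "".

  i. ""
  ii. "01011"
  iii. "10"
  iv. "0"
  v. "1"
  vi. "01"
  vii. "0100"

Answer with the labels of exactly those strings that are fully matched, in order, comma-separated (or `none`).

i → match
ii → no match
iii → no match
iv → no match
v → no match
vi → no match
vii → match

i, vii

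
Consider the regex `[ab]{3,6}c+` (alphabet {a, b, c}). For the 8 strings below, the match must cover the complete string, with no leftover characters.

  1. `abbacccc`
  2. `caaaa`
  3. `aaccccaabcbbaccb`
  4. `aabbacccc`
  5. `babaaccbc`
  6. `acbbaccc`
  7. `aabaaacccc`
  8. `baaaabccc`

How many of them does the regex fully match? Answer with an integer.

4

1 → match
2 → no match — must end with `c`
3 → no match — must end with `c`
4 → match
5 → no match
6 → no match
7 → match
8 → match
Total matched: 4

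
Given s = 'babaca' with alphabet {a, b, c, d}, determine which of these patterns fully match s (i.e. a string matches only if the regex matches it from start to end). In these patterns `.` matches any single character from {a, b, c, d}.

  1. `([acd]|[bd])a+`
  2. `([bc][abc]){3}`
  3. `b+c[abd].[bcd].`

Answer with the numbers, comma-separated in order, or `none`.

1 → no match
2 → match
3 → no match

2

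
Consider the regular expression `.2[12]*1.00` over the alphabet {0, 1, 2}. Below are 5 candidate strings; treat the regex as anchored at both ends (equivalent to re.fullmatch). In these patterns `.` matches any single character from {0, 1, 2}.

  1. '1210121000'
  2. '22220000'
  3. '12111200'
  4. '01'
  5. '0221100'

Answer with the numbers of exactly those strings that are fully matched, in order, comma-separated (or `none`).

3, 5

1. '1210121000' → no match
2. '22220000' → no match
3. '12111200' → match
4. '01' → no match — must end with '00'
5. '0221100' → match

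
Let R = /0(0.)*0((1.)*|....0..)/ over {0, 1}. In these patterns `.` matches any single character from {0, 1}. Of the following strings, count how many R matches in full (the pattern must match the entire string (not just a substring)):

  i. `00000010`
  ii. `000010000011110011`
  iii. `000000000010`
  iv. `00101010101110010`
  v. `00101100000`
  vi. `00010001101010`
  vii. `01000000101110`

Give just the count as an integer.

i → match
ii → no match
iii → match
iv → match
v → match
vi → no match
vii → no match
Total matched: 4

4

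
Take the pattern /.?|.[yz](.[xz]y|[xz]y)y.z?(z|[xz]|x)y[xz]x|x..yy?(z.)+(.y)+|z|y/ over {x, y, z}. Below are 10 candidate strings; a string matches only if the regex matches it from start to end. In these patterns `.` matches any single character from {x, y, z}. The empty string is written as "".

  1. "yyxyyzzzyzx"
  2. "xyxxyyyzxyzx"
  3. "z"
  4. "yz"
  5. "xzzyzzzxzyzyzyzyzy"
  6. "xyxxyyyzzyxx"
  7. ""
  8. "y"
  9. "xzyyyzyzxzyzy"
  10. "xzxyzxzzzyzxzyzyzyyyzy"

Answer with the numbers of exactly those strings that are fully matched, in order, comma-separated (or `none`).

1, 2, 3, 5, 6, 7, 8, 9, 10

1. "yyxyyzzzyzx" → match
2. "xyxxyyyzxyzx" → match
3. "z" → match
4. "yz" → no match
5 → match
6. "xyxxyyyzzyxx" → match
7. "" → match
8. "y" → match
9 → match
10 → match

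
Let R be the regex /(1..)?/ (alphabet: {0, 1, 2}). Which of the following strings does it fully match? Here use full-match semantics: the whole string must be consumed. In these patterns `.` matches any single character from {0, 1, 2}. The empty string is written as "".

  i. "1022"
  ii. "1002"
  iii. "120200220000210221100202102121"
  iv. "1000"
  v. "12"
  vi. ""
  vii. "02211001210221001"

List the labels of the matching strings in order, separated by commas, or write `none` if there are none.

vi

i → no match
ii → no match
iii → no match
iv → no match
v → no match
vi → match
vii → no match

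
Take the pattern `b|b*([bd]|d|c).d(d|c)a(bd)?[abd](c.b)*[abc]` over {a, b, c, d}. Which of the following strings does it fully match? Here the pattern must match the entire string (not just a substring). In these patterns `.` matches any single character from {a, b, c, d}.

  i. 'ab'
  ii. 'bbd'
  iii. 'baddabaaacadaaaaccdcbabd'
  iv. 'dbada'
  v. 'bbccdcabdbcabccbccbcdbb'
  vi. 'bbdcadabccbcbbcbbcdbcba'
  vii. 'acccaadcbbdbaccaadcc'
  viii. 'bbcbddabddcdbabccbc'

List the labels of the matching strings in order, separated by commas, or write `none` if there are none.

i → no match
ii → no match
iii → no match
iv → no match
v → match
vi → no match
vii → no match
viii → no match

v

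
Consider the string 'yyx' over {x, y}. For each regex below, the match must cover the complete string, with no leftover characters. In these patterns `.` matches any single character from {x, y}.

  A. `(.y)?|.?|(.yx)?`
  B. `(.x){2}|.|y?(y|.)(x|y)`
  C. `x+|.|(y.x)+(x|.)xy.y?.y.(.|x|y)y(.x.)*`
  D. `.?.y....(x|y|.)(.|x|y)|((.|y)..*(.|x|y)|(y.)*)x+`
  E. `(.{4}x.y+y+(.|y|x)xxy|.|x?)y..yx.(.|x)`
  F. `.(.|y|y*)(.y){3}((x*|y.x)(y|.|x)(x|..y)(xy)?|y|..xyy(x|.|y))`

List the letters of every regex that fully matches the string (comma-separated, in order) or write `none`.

A → match
B → match
C → no match
D → match
E → no match
F → no match

A, B, D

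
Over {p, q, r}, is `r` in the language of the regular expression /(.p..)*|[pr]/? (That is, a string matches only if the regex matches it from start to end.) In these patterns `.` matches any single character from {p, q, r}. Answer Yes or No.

Yes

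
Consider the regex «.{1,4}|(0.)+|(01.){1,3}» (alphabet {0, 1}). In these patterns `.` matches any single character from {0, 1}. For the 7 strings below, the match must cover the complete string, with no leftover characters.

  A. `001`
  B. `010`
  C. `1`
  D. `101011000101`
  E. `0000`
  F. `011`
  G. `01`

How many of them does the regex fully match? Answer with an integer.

A. `001` → match
B. `010` → match
C. `1` → match
D. `101011000101` → no match
E. `0000` → match
F. `011` → match
G. `01` → match
Total matched: 6

6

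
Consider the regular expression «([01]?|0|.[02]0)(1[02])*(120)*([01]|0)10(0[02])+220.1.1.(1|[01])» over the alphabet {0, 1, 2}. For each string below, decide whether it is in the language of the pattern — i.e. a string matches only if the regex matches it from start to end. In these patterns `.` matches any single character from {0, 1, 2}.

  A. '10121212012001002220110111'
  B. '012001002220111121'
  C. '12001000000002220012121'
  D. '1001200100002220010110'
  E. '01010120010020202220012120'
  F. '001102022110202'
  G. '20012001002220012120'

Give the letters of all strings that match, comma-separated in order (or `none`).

A → match
B → match
C → match
D → match
E → match
F → no match
G → match

A, B, C, D, E, G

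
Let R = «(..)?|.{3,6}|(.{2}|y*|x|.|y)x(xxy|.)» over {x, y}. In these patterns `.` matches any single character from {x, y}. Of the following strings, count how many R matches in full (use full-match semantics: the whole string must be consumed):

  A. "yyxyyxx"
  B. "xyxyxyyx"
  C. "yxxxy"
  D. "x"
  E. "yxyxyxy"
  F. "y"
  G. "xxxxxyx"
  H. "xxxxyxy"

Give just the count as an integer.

A. "yyxyyxx" → no match
B. "xyxyxyyx" → no match
C. "yxxxy" → match
D. "x" → no match
E. "yxyxyxy" → no match
F. "y" → no match
G. "xxxxxyx" → no match
H. "xxxxyxy" → no match
Total matched: 1

1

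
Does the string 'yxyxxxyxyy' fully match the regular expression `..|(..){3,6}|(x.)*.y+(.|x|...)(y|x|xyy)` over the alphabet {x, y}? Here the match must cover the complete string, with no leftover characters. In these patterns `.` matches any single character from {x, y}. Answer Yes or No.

Yes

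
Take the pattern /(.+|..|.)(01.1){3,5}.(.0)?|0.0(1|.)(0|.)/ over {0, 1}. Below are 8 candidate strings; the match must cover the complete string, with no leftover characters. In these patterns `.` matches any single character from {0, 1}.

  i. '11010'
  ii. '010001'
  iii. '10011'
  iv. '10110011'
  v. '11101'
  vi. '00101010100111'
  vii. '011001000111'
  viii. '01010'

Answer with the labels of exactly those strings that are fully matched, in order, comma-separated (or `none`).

i → no match
ii → no match
iii → no match
iv → no match
v → no match
vi → no match
vii → no match
viii → match

viii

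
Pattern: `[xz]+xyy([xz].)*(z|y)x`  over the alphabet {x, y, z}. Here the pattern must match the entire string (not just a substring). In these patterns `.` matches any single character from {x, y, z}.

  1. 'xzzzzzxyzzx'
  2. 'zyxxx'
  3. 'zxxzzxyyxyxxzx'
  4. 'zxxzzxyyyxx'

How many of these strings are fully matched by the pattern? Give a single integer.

1

1 → no match
2 → no match
3 → match
4 → no match
Total matched: 1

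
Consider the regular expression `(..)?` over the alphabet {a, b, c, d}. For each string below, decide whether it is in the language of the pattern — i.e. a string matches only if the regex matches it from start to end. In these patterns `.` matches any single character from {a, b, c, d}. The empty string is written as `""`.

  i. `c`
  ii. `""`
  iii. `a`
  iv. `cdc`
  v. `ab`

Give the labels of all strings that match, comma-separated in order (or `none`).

i → no match
ii → match
iii → no match
iv → no match
v → match

ii, v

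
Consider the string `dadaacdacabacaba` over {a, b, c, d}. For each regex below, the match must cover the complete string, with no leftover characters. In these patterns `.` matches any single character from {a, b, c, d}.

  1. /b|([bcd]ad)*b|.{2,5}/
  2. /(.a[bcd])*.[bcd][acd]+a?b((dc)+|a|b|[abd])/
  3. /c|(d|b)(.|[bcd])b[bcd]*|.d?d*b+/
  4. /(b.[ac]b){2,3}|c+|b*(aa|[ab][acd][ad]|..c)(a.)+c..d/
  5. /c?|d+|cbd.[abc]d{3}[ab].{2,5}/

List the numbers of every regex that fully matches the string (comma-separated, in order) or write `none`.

2

1 → no match
2 → match
3 → no match
4 → no match
5 → no match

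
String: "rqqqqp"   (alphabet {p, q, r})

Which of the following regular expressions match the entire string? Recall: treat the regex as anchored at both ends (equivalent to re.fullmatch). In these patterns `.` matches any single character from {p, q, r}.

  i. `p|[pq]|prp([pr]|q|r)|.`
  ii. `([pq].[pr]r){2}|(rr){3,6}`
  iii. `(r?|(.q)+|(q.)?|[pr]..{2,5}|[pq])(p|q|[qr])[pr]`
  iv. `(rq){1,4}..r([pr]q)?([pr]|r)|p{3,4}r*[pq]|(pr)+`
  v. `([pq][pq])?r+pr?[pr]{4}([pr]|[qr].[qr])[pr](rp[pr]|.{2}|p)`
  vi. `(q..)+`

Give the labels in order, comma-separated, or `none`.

i → no match
ii → no match
iii → match
iv → no match
v → no match
vi → no match — must start with "q"

iii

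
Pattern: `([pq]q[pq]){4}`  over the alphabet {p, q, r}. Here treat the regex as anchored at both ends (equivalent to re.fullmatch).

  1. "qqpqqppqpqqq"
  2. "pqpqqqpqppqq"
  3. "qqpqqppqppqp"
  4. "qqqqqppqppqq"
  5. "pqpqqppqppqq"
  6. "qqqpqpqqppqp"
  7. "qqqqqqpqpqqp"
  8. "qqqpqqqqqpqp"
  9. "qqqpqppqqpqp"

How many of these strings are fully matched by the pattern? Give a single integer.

9

1 → match
2 → match
3 → match
4 → match
5 → match
6 → match
7 → match
8 → match
9 → match
Total matched: 9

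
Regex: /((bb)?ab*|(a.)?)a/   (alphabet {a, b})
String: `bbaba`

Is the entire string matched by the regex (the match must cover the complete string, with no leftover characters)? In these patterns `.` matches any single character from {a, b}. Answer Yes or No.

Yes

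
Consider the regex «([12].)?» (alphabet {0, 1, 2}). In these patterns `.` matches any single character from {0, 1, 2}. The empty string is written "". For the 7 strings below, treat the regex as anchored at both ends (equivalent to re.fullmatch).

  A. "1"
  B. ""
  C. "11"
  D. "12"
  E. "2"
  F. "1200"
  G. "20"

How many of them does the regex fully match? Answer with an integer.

4

A → no match
B → match
C → match
D → match
E → no match
F → no match
G → match
Total matched: 4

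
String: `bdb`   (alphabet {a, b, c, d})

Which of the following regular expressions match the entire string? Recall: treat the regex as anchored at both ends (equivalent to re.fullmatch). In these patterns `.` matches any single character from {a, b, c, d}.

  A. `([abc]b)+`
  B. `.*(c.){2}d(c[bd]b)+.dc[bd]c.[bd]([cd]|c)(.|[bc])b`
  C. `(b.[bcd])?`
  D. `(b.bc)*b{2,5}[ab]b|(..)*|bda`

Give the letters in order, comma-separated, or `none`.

A → no match
B → no match
C → match
D → no match

C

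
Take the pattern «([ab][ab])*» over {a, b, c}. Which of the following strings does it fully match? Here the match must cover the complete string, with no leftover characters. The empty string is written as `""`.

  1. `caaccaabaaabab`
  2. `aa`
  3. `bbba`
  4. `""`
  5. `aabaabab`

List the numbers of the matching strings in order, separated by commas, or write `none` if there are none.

1 → no match
2 → match
3 → match
4 → match
5 → match

2, 3, 4, 5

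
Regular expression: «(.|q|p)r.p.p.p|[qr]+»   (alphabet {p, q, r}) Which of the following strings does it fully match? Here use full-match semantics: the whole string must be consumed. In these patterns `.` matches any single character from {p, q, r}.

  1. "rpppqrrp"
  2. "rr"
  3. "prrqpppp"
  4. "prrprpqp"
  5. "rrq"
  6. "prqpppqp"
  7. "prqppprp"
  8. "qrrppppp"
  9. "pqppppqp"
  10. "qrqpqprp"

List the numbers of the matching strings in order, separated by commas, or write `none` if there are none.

2, 4, 5, 6, 7, 8, 10

1 → no match
2 → match
3 → no match
4 → match
5 → match
6 → match
7 → match
8 → match
9 → no match
10 → match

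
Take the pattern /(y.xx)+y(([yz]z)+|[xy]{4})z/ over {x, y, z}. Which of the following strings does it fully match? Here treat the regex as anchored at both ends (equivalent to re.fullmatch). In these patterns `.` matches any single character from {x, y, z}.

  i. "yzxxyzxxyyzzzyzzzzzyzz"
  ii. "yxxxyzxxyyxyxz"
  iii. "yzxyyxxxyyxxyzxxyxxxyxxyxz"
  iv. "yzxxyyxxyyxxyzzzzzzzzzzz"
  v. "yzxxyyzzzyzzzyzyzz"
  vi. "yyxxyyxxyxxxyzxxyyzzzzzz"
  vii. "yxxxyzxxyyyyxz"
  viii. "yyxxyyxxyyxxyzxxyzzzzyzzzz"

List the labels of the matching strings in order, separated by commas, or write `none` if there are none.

i → match
ii → match
iii → no match
iv → match
v → match
vi → match
vii → match
viii → match

i, ii, iv, v, vi, vii, viii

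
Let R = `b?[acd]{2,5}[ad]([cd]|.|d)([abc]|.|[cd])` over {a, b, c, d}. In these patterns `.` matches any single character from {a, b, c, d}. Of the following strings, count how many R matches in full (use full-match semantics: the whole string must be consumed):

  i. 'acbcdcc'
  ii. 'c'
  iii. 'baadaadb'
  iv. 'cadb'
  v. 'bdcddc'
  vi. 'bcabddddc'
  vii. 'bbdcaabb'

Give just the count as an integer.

i. 'acbcdcc' → no match
ii. 'c' → no match
iii. 'baadaadb' → match
iv. 'cadb' → no match
v. 'bdcddc' → match
vi. 'bcabddddc' → no match
vii. 'bbdcaabb' → no match
Total matched: 2

2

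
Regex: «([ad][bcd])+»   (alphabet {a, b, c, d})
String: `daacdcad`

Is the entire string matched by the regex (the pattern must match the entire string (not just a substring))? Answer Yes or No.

No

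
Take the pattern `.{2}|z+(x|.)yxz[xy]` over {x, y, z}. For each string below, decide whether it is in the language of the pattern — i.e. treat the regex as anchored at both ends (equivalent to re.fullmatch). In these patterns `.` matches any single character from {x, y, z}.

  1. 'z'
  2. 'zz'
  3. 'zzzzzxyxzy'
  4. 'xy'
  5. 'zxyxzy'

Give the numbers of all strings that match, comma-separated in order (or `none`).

2, 3, 4, 5

1. 'z' → no match
2. 'zz' → match
3. 'zzzzzxyxzy' → match
4. 'xy' → match
5. 'zxyxzy' → match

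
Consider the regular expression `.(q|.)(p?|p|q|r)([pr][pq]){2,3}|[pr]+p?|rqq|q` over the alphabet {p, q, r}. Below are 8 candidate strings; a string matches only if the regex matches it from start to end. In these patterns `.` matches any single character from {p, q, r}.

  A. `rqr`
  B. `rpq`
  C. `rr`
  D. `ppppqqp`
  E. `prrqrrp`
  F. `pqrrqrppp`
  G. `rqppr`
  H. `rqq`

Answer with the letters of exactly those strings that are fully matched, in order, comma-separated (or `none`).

A → no match
B → no match
C → match
D → no match
E → no match
F → match
G → no match
H → match

C, F, H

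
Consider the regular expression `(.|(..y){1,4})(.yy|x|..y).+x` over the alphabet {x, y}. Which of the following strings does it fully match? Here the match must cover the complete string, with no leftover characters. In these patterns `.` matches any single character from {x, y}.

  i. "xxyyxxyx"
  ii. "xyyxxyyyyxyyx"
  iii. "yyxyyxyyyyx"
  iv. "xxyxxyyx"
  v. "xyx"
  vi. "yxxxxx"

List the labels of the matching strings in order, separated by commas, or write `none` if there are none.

i → match
ii → match
iii → match
iv → match
v → no match
vi → match

i, ii, iii, iv, vi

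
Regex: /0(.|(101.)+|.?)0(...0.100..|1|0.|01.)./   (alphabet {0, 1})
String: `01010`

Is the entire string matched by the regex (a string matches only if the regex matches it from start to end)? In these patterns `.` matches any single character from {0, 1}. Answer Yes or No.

Yes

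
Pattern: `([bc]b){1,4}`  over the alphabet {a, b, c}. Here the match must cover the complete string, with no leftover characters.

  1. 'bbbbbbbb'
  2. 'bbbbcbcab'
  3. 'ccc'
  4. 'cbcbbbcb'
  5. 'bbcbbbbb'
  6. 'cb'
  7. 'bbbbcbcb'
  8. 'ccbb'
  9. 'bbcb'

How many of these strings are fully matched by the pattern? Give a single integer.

6

1 → match
2 → no match
3 → no match — must end with 'b'
4 → match
5 → match
6 → match
7 → match
8 → no match
9 → match
Total matched: 6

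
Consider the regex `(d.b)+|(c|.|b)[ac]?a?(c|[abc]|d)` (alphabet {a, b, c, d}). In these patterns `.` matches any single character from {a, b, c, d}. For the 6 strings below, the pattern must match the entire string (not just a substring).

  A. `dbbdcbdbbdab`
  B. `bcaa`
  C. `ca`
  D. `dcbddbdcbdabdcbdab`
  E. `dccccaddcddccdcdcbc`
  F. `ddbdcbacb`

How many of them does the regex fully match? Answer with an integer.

4

A → match
B → match
C → match
D → match
E → no match
F → no match
Total matched: 4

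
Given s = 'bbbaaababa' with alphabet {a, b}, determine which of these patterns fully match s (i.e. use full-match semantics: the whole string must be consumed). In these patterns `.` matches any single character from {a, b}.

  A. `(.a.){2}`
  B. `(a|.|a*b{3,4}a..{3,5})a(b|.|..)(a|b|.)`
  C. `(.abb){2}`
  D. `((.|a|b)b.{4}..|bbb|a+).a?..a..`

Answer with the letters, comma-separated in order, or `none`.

A → no match
B → no match
C → no match — must end with 'abb'
D → match

D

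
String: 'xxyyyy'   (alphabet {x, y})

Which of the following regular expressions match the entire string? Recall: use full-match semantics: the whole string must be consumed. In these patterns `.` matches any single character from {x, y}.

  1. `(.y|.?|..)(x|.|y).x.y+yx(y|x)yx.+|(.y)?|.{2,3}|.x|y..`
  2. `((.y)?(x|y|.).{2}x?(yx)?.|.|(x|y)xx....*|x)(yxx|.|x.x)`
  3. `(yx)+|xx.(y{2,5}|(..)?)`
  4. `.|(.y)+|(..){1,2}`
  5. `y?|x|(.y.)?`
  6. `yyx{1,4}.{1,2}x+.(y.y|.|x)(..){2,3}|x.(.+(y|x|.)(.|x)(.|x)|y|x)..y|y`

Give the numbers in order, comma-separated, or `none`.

1 → no match
2 → no match
3 → match
4 → no match
5 → no match
6 → match

3, 6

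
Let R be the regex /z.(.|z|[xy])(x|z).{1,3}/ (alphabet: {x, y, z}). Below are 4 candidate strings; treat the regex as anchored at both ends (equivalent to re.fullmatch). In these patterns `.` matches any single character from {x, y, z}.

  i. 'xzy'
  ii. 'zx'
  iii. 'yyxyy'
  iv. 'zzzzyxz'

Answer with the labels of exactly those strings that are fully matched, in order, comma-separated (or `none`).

iv

i → no match — must start with 'z'
ii → no match
iii → no match — must start with 'z'
iv → match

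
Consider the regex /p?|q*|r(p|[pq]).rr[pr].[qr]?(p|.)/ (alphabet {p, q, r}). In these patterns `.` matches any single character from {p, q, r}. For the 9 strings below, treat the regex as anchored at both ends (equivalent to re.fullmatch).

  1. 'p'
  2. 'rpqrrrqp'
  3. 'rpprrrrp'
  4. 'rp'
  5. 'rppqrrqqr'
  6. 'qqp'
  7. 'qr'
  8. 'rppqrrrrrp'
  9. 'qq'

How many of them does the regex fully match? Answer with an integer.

4

1 → match
2 → match
3 → match
4 → no match
5 → no match
6 → no match
7 → no match
8 → no match
9 → match
Total matched: 4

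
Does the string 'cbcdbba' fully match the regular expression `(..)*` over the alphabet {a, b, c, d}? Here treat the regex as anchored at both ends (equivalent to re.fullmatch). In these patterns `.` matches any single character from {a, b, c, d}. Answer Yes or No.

No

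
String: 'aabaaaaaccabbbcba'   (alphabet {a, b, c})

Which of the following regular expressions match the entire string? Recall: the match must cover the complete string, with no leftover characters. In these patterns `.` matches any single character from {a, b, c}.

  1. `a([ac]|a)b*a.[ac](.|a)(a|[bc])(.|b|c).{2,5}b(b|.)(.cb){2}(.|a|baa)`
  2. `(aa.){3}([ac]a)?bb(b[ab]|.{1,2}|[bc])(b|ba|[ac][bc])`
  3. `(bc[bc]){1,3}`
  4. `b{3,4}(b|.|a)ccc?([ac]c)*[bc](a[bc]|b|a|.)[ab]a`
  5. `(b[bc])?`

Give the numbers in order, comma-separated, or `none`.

1 → no match
2 → match
3 → no match — must start with 'bc'
4 → no match — must start with 'b'
5 → no match

2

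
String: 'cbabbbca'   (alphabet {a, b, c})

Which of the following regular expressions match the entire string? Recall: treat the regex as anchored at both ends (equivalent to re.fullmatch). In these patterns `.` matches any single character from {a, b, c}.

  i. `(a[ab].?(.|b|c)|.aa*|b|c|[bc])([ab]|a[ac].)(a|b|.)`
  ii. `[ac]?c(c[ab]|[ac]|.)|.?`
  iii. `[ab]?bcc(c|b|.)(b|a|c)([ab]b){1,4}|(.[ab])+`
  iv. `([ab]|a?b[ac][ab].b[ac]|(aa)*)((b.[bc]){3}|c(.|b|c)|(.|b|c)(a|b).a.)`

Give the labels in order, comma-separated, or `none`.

i → no match
ii → no match
iii → match
iv → no match

iii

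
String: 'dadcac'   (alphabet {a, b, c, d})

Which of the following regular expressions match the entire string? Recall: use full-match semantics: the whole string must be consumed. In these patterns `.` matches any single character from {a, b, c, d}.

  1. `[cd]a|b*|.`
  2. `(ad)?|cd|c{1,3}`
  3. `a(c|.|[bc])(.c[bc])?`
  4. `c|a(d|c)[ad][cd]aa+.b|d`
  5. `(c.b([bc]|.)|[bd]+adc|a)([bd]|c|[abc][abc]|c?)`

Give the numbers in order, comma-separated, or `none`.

5

1 → no match
2 → no match
3 → no match — must start with 'a'
4 → no match
5 → match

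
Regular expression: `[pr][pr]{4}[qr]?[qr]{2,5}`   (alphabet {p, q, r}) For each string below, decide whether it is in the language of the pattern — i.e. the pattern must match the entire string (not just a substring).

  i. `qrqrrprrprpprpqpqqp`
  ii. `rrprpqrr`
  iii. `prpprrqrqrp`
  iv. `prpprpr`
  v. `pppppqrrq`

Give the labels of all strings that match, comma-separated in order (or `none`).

ii, v

i → no match
ii → match
iii → no match
iv → no match
v → match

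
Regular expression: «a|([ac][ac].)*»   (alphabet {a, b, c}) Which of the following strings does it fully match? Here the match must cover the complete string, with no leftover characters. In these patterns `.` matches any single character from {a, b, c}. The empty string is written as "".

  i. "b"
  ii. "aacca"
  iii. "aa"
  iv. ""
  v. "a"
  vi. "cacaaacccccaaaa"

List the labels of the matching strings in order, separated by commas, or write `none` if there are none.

iv, v, vi

i → no match
ii → no match
iii → no match
iv → match
v → match
vi → match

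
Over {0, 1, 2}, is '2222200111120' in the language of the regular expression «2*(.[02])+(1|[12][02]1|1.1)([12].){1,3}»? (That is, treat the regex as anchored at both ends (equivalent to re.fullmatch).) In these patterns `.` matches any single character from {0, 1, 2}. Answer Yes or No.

No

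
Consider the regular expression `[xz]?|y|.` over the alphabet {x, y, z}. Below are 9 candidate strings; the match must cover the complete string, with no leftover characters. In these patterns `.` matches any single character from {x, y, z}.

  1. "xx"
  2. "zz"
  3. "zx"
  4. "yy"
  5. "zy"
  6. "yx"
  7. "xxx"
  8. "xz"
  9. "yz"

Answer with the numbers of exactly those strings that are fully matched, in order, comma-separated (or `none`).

none

1 → no match
2 → no match
3 → no match
4 → no match
5 → no match
6 → no match
7 → no match
8 → no match
9 → no match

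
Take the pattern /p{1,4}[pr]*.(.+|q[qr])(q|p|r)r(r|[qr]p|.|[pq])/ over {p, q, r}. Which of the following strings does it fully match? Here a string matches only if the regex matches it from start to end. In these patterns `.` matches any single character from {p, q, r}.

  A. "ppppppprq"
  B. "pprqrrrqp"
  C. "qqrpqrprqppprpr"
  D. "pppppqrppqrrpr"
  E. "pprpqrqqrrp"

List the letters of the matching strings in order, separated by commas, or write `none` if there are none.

A. "ppppppprq" → match
B. "pprqrrrqp" → match
C → no match — must start with "p"
D → no match
E. "pprpqrqqrrp" → match

A, B, E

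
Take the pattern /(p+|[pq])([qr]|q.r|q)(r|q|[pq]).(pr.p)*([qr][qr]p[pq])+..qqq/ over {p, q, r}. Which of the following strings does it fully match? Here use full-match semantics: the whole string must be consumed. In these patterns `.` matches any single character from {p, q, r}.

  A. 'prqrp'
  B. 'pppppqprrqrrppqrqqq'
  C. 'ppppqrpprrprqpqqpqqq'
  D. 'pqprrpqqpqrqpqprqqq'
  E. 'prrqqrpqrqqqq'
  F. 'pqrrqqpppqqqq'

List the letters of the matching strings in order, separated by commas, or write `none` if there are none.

B, C, D, E, F

A → no match — must end with 'qqq'
B → match
C → match
D → match
E → match
F → match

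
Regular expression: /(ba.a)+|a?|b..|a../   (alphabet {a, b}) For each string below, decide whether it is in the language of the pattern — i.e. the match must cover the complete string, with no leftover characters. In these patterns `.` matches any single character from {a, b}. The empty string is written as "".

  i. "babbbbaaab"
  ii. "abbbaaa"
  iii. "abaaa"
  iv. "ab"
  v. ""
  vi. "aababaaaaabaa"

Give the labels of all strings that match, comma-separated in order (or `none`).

v

i → no match
ii → no match
iii → no match
iv → no match
v → match
vi → no match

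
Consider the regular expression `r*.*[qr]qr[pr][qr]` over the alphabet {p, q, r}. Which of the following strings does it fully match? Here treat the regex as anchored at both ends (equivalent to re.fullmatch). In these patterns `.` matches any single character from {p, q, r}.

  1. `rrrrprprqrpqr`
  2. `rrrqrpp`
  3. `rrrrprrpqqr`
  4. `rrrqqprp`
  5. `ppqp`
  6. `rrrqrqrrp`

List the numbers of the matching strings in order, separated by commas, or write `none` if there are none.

none

1 → no match
2 → no match
3 → no match
4 → no match
5 → no match
6 → no match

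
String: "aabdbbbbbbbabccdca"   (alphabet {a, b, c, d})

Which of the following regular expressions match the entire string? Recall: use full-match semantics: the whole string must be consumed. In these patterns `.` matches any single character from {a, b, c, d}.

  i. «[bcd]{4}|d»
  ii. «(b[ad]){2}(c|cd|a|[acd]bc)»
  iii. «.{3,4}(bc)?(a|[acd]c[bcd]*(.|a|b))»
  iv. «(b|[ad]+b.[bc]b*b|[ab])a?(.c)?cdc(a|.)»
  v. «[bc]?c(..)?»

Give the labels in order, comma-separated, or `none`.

iv

i → no match
ii → no match — must start with "b"
iii → no match
iv → match
v → no match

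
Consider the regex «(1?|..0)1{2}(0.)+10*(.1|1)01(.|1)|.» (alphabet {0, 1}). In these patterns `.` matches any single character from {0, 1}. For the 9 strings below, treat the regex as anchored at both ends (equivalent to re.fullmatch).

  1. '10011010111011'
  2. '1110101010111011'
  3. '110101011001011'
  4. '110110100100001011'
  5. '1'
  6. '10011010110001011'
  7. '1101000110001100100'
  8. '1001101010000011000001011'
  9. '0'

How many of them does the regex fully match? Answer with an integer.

1 → match
2 → match
3 → match
4 → match
5 → match
6 → match
7 → no match
8 → match
9 → match
Total matched: 8

8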